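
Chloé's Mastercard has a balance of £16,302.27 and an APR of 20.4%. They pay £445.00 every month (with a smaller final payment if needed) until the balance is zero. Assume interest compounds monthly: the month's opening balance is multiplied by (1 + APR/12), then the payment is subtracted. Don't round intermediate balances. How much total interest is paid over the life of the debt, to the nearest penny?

Monthly rate r = 20.4%/12 = 1.7% = 0.017.
Payoff takes n = ⌈−ln(1 − rB₀/P)/ln(1+r)⌉ = ⌈57.835⌉ = 58 payments; the last is £372.20.
Total paid = 57·£445.00 + £372.20 = £25,737.20.
Total interest = total paid − principal = £25,737.20 − £16,302.27 = £9,434.93.

£9,434.93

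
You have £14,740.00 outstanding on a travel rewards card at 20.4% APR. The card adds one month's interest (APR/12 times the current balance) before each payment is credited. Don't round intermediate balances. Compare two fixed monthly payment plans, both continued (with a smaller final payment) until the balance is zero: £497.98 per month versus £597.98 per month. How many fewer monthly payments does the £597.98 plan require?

Monthly rate r = 20.4%/12 = 1.7% = 0.017.
At £497.98/mo: n = ⌈−ln(1 − rB₀/P)/ln(1+r)⌉ = 42 payments (last £249.54); total interest = total paid − £14,740.00 = £5,926.72.
At £597.98/mo: 33 payments (last £130.43); total interest £4,525.79.
Payments saved = 42 − 33 = 9.

9 fewer payments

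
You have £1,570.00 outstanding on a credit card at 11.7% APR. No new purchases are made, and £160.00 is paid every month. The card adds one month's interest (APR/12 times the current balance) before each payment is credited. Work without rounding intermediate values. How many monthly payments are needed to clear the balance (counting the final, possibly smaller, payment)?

Monthly rate r = 11.7%/12 = 0.975% = 0.00975.
Recurrence: B ← B·(1+r) − £160.00.
Month 1: interest £15.31; balance after payment £1,425.31.
Month 2: interest £13.90; balance after payment £1,279.20.
Closed form: n = −ln(1 − rB₀/P)/ln(1+r) = −ln(0.90433)/ln(1.00975) ≈ 10.364, so the balance reaches zero during payment 11.

11 payments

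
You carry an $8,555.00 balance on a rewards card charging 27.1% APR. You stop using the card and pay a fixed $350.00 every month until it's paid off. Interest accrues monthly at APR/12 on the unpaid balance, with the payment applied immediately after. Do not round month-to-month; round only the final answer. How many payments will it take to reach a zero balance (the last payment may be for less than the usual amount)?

Monthly rate r = 27.1%/12 = 2.25833% = 0.0225833.
Recurrence: B ← B·(1+r) − $350.00.
Month 1: interest $193.20; balance after payment $8,398.20.
Month 2: interest $189.66; balance after payment $8,237.86.
Closed form: n = −ln(1 − rB₀/P)/ln(1+r) = −ln(0.448)/ln(1.02258) ≈ 35.956, so the balance reaches zero during payment 36.

36 months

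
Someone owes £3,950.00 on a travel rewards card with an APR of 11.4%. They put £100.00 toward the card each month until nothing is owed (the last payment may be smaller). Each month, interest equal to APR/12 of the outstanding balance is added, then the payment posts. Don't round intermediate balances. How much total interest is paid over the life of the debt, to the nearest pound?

Monthly rate r = 11.4%/12 = 0.95% = 0.0095.
Payoff takes n = ⌈−ln(1 − rB₀/P)/ln(1+r)⌉ = ⌈49.751⌉ = 50 payments; the last is £75.19.
Total paid = 49·£100.00 + £75.19 = £4,975.19.
Total interest = total paid − principal = £4,975.19 − £3,950.00 = £1,025.19.

£1,025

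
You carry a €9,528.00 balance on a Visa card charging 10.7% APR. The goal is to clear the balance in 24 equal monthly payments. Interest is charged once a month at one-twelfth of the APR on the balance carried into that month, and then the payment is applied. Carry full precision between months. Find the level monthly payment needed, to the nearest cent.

€442.75

Monthly rate r = 10.7%/12 = 0.891667% = 0.00891667.
Level-payment amortization: P = B₀·r / (1 − (1+r)^(−n)) = 9528.00·0.00891667 / (1 − 1.00892^(−24)).
Denominator 1 − (1+r)^(−24) = 0.191885523.
P = 84.958 / 0.191885523 ≈ 442.75.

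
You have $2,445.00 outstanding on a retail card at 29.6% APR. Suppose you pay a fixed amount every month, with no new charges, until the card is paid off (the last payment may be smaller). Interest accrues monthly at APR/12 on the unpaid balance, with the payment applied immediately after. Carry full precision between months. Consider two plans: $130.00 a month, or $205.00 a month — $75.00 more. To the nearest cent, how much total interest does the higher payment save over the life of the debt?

Monthly rate r = 29.6%/12 = 2.46667% = 0.0246667.
At $130.00/mo: n = ⌈−ln(1 − rB₀/P)/ln(1+r)⌉ = 26 payments (last $76.64); total interest = total paid − $2,445.00 = $881.64.
At $205.00/mo: 15 payments (last $61.71); total interest $486.71.
Interest saved = $881.64 − $486.71 = $394.93.

$394.93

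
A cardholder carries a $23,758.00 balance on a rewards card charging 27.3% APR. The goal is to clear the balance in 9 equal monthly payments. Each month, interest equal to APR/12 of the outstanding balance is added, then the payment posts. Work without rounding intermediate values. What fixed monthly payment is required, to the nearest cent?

Monthly rate r = 27.3%/12 = 2.275% = 0.02275.
Level-payment amortization: P = B₀·r / (1 − (1+r)^(−n)) = 23758.00·0.02275 / (1 − 1.02275^(−9)).
Denominator 1 − (1+r)^(−9) = 0.183277338.
P = 540.495 / 0.183277338 ≈ 2949.05.

$2,949.05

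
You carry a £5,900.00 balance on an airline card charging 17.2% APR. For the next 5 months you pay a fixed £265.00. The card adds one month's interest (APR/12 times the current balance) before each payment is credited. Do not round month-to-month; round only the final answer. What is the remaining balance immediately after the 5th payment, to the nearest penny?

Monthly rate r = 17.2%/12 = 1.43333% = 0.0143333.
Each month: B ← B·(1+r) − £265.00.
Month 1: interest £84.57; balance after payment £5,719.57.
Month 2: interest £81.98; balance after payment £5,536.55.
Month 3: interest £79.36; balance after payment £5,350.90.
Month 4: interest £76.70; balance after payment £5,162.60.
Month 5: interest £74.00; balance after payment £4,971.60.

£4,971.60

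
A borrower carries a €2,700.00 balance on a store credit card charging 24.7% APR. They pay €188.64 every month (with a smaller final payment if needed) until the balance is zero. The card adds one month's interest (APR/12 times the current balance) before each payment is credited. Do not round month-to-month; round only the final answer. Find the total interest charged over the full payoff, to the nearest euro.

€532

Monthly rate r = 24.7%/12 = 2.05833% = 0.0205833.
Payoff takes n = ⌈−ln(1 − rB₀/P)/ln(1+r)⌉ = ⌈17.130⌉ = 18 payments; the last is €24.65.
Total paid = 17·€188.64 + €24.65 = €3,231.53.
Total interest = total paid − principal = €3,231.53 − €2,700.00 = €531.53.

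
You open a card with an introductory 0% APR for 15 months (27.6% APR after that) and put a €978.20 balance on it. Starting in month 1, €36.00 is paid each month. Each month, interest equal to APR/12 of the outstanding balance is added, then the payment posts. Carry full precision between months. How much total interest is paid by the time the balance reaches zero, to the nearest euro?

€82

Promo months 1–15 at r₀ = 0%/12 = 0; months 16+ at r₁ = 27.6%/12 = 0.023.
After month 15 (no interest yet): B = €978.20 − 15·€36.00 = €438.20.
Then at r₁ with €36.00/mo: n₂ = −ln(1 − r₁·B/P)/ln(1+r₁) ≈ 14.44 → 15 more payments.
Total paid = 29·€36.00 + €16.09 = €1,060.09; interest = €1,060.09 − €978.20 = €81.89.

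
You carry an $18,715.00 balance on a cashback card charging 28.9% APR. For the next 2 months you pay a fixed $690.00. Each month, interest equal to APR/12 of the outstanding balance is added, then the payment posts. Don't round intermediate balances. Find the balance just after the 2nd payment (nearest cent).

Monthly rate r = 28.9%/12 = 2.40833% = 0.0240833.
Each month: B ← B·(1+r) − $690.00.
Month 1: interest $450.72; balance after payment $18,475.72.
Month 2: interest $444.96; balance after payment $18,230.68.

$18,230.68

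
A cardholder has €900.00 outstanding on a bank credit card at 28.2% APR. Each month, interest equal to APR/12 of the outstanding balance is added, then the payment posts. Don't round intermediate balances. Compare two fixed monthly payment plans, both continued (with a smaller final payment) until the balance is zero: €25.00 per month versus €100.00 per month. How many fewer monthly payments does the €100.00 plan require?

Monthly rate r = 28.2%/12 = 2.35% = 0.0235.
At €25.00/mo: n = ⌈−ln(1 − rB₀/P)/ln(1+r)⌉ = 81 payments (last €13.58); total interest = total paid − €900.00 = €1,113.58.
At €100.00/mo: 11 payments (last €23.20); total interest €123.20.
Payments saved = 81 − 11 = 70.

70 fewer payments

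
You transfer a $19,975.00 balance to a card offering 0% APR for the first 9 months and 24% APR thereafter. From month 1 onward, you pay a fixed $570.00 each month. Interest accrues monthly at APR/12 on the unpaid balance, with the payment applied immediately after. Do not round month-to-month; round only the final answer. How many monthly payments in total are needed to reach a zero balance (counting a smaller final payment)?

47 payments

Promo months 1–9 at r₀ = 0%/12 = 0; months 10+ at r₁ = 24%/12 = 0.02.
After month 9 (no interest yet): B = $19,975.00 − 9·$570.00 = $14,845.00.
Then at r₁ with $570.00/mo: n₂ = −ln(1 − r₁·B/P)/ln(1+r₁) ≈ 37.16 → 38 more payments.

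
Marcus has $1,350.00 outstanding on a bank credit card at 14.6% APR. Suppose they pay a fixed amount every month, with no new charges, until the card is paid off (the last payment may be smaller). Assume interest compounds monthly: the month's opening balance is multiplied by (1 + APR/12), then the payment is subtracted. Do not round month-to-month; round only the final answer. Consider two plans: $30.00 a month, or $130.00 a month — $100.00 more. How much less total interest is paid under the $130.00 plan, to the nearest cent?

$515.08

Monthly rate r = 14.6%/12 = 1.21667% = 0.0121667.
At $30.00/mo: n = ⌈−ln(1 − rB₀/P)/ln(1+r)⌉ = 66 payments (last $17.18); total interest = total paid − $1,350.00 = $617.18.
At $130.00/mo: 12 payments (last $22.10); total interest $102.10.
Interest saved = $617.18 − $102.10 = $515.08.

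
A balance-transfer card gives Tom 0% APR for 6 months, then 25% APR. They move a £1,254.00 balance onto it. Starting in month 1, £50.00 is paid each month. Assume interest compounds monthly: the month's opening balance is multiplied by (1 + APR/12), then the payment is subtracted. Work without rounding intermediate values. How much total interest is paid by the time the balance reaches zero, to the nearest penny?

Promo months 1–6 at r₀ = 0%/12 = 0; months 7+ at r₁ = 25%/12 = 0.0208333.
After month 6 (no interest yet): B = £1,254.00 − 6·£50.00 = £954.00.
Then at r₁ with £50.00/mo: n₂ = −ln(1 − r₁·B/P)/ln(1+r₁) ≈ 24.57 → 25 more payments.
Total paid = 30·£50.00 + £28.75 = £1,528.75; interest = £1,528.75 − £1,254.00 = £274.75.

£274.75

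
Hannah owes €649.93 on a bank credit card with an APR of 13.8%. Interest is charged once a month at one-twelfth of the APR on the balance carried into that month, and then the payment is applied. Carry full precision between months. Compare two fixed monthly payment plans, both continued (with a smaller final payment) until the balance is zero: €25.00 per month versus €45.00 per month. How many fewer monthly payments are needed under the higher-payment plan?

16 fewer payments

Monthly rate r = 13.8%/12 = 1.15% = 0.0115.
At €25.00/mo: n = ⌈−ln(1 − rB₀/P)/ln(1+r)⌉ = 32 payments (last €1.62); total interest = total paid − €649.93 = €126.69.
At €45.00/mo: 16 payments (last €39.85); total interest €64.92.
Payments saved = 32 − 16 = 16.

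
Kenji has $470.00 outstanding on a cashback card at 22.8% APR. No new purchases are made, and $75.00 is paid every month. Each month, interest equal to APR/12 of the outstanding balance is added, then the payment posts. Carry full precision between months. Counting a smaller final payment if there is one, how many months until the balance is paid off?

7 months

Monthly rate r = 22.8%/12 = 1.9% = 0.019.
Recurrence: B ← B·(1+r) − $75.00.
Month 1: interest $8.93; balance after payment $403.93.
Month 2: interest $7.67; balance after payment $336.60.
Closed form: n = −ln(1 − rB₀/P)/ln(1+r) = −ln(0.88093)/ln(1.019) ≈ 6.735, so the balance reaches zero during payment 7.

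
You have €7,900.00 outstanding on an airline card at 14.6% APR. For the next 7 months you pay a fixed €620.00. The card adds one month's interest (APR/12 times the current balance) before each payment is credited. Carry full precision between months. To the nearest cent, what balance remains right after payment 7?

Monthly rate r = 14.6%/12 = 1.21667% = 0.0121667.
Each month: B ← B·(1+r) − €620.00.
Month 1: interest €96.12; balance after payment €7,376.12.
Month 2: interest €89.74; balance after payment €6,845.86.
Month 3: interest €83.29; balance after payment €6,309.15.
Month 4: interest €76.76; balance after payment €5,765.91.
Month 5: interest €70.15; balance after payment €5,216.06.
Month 6: interest €63.46; balance after payment €4,659.53.
Month 7: interest €56.69; balance after payment €4,096.22.

€4,096.22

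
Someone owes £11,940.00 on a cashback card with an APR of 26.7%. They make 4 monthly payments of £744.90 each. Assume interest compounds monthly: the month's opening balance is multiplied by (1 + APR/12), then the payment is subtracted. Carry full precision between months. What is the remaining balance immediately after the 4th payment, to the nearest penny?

Monthly rate r = 26.7%/12 = 2.225% = 0.02225.
Each month: B ← B·(1+r) − £744.90.
Month 1: interest £265.66; balance after payment £11,460.77.
Month 2: interest £255.00; balance after payment £10,970.87.
Month 3: interest £244.10; balance after payment £10,470.07.
Month 4: interest £232.96; balance after payment £9,958.13.

£9,958.13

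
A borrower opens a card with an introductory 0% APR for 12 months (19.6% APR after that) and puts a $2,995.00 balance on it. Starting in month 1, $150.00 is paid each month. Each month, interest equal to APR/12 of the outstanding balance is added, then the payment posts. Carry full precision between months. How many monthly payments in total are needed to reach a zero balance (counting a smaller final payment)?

21 months

Promo months 1–12 at r₀ = 0%/12 = 0; months 13+ at r₁ = 19.6%/12 = 0.0163333.
After month 12 (no interest yet): B = $2,995.00 − 12·$150.00 = $1,195.00.
Then at r₁ with $150.00/mo: n₂ = −ln(1 − r₁·B/P)/ln(1+r₁) ≈ 8.60 → 9 more payments.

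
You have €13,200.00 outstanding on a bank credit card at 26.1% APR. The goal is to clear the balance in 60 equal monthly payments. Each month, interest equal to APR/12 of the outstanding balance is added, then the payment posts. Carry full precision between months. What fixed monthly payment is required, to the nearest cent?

Monthly rate r = 26.1%/12 = 2.175% = 0.02175.
Level-payment amortization: P = B₀·r / (1 − (1+r)^(−n)) = 13200.00·0.02175 / (1 − 1.02175^(−60)).
Denominator 1 − (1+r)^(−60) = 0.725007267.
P = 287.1 / 0.725007267 ≈ 396.00.

€396.00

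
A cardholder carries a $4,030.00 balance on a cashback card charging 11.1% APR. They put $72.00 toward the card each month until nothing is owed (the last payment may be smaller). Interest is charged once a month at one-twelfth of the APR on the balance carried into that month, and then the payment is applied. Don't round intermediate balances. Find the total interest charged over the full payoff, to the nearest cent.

$1,672.81

Monthly rate r = 11.1%/12 = 0.925% = 0.00925.
Payoff takes n = ⌈−ln(1 − rB₀/P)/ln(1+r)⌉ = ⌈79.205⌉ = 80 payments; the last is $14.81.
Total paid = 79·$72.00 + $14.81 = $5,702.81.
Total interest = total paid − principal = $5,702.81 − $4,030.00 = $1,672.81.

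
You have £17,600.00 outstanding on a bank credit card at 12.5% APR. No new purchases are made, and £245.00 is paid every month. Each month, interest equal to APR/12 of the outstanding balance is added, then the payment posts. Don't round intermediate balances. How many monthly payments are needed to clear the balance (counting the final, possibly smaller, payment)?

134 payments

Monthly rate r = 12.5%/12 = 1.04167% = 0.0104167.
Recurrence: B ← B·(1+r) − £245.00.
Month 1: interest £183.33; balance after payment £17,538.33.
Month 2: interest £182.69; balance after payment £17,476.02.
Closed form: n = −ln(1 − rB₀/P)/ln(1+r) = −ln(0.2517)/ln(1.01042) ≈ 133.122, so the balance reaches zero during payment 134.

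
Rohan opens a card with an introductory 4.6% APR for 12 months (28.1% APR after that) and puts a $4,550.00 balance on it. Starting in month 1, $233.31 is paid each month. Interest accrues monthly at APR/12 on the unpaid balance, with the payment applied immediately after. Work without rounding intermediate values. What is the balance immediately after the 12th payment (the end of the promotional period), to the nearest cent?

Promo months 1–12 at r₀ = 4.6%/12 = 0.00383333; months 13+ at r₁ = 28.1%/12 = 0.0234167.
After month 12: iterate B ← B·(1+r₀) − $233.31 for 12 months → $1,904.26.

$1,904.26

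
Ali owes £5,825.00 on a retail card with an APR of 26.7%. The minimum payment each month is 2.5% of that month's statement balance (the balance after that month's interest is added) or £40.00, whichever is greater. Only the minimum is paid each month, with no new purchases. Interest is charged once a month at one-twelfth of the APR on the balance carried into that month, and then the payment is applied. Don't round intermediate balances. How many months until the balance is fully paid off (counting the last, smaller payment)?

490 months

Monthly rate r = 26.7%/12 = 2.225% = 0.02225.
While 2.5% of the post-interest balance exceeds £40.00, each month B ← (B·(1+r))·(1 − 0.025), i.e. B shrinks by the factor (1+r)·0.975 = 0.99669.
This holds for months 1–397. Entering month 398 the balance is £1,564.24; 2.5% of the post-interest balance is now below £40.00, so the flat £40.00 minimum applies from here.
From month 398 a fixed £40.00 at rate r clears £1,564.24 in 93 more payments. Total: 397 + 93 = 490 months.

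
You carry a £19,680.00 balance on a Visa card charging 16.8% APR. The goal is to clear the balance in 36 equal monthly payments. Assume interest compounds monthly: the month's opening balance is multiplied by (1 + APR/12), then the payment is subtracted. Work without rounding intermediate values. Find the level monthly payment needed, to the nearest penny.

Monthly rate r = 16.8%/12 = 1.4% = 0.014.
Level-payment amortization: P = B₀·r / (1 − (1+r)^(−n)) = 19680.00·0.014 / (1 − 1.014^(−36)).
Denominator 1 − (1+r)^(−36) = 0.39377531.
P = 275.52 / 0.39377531 ≈ 699.69.

£699.69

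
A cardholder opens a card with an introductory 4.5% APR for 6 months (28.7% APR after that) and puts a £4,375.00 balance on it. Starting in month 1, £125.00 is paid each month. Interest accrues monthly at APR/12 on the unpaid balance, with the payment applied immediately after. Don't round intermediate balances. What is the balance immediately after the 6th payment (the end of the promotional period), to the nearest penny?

£3,717.30

Promo months 1–6 at r₀ = 4.5%/12 = 0.00375; months 7+ at r₁ = 28.7%/12 = 0.0239167.
After month 6: iterate B ← B·(1+r₀) − £125.00 for 6 months → £3,717.30.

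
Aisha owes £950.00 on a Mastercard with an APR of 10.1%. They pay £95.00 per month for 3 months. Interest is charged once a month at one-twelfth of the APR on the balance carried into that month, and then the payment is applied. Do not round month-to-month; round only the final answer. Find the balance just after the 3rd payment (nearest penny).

£686.78

Monthly rate r = 10.1%/12 = 0.841667% = 0.00841667.
Each month: B ← B·(1+r) − £95.00.
Month 1: interest £8.00; balance after payment £863.00.
Month 2: interest £7.26; balance after payment £775.26.
Month 3: interest £6.53; balance after payment £686.78.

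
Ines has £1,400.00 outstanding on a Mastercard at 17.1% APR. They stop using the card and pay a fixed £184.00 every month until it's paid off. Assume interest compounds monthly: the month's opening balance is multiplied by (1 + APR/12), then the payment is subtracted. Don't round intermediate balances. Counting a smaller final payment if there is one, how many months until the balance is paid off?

Monthly rate r = 17.1%/12 = 1.425% = 0.01425.
Recurrence: B ← B·(1+r) − £184.00.
Month 1: interest £19.95; balance after payment £1,235.95.
Month 2: interest £17.61; balance after payment £1,069.56.
Closed form: n = −ln(1 − rB₀/P)/ln(1+r) = −ln(0.89158)/ln(1.01425) ≈ 8.111, so the balance reaches zero during payment 9.

9 months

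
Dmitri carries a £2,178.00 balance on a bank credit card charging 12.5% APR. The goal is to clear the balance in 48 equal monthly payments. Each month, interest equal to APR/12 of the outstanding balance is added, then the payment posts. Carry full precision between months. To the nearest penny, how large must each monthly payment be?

Monthly rate r = 12.5%/12 = 1.04167% = 0.0104167.
Level-payment amortization: P = B₀·r / (1 − (1+r)^(−n)) = 2178.00·0.0104167 / (1 − 1.01042^(−48)).
Denominator 1 − (1+r)^(−48) = 0.391898687.
P = 22.6875 / 0.391898687 ≈ 57.89.

£57.89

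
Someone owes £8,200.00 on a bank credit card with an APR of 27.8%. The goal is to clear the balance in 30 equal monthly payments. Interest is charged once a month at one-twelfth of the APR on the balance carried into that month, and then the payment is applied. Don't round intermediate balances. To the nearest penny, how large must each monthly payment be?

Monthly rate r = 27.8%/12 = 2.31667% = 0.0231667.
Level-payment amortization: P = B₀·r / (1 − (1+r)^(−n)) = 8200.00·0.0231667 / (1 − 1.02317^(−30)).
Denominator 1 − (1+r)^(−30) = 0.496953062.
P = 189.967 / 0.496953062 ≈ 382.26.

£382.26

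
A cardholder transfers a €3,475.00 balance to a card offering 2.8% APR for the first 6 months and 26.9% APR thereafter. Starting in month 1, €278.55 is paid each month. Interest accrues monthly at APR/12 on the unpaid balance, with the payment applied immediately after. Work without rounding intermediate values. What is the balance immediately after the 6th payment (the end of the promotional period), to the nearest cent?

Promo months 1–6 at r₀ = 2.8%/12 = 0.00233333; months 7+ at r₁ = 26.9%/12 = 0.0224167.
After month 6: iterate B ← B·(1+r₀) − €278.55 for 6 months → €1,842.86.

€1,842.86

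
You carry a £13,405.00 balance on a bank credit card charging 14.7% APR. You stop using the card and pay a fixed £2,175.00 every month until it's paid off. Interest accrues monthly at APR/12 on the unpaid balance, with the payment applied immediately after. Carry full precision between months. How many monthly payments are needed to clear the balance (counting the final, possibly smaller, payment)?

Monthly rate r = 14.7%/12 = 1.225% = 0.01225.
Recurrence: B ← B·(1+r) − £2,175.00.
Month 1: interest £164.21; balance after payment £11,394.21.
Month 2: interest £139.58; balance after payment £9,358.79.
Closed form: n = −ln(1 − rB₀/P)/ln(1+r) = −ln(0.9245)/ln(1.01225) ≈ 6.447, so the balance reaches zero during payment 7.

7 payments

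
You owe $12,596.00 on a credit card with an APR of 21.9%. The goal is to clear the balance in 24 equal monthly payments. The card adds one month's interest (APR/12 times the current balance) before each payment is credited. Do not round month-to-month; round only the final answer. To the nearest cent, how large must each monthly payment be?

Monthly rate r = 21.9%/12 = 1.825% = 0.01825.
Level-payment amortization: P = B₀·r / (1 − (1+r)^(−n)) = 12596.00·0.01825 / (1 − 1.01825^(−24)).
Denominator 1 − (1+r)^(−24) = 0.35212093.
P = 229.877 / 0.35212093 ≈ 652.84.

$652.84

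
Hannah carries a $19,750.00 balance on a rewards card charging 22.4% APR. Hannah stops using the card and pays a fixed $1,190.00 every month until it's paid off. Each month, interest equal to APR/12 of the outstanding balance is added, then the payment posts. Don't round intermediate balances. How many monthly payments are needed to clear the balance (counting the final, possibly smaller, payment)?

Monthly rate r = 22.4%/12 = 1.86667% = 0.0186667.
Recurrence: B ← B·(1+r) − $1,190.00.
Month 1: interest $368.67; balance after payment $18,928.67.
Month 2: interest $353.34; balance after payment $18,092.00.
Closed form: n = −ln(1 − rB₀/P)/ln(1+r) = −ln(0.6902)/ln(1.01867) ≈ 20.048, so the balance reaches zero during payment 21.

21 payments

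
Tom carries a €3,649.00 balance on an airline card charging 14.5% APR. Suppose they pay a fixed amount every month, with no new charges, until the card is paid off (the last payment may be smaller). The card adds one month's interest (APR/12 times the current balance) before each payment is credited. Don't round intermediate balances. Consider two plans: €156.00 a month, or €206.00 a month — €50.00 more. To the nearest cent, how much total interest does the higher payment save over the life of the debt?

€183.75

Monthly rate r = 14.5%/12 = 1.20833% = 0.0120833.
At €156.00/mo: n = ⌈−ln(1 − rB₀/P)/ln(1+r)⌉ = 28 payments (last €102.62); total interest = total paid − €3,649.00 = €665.62.
At €206.00/mo: 21 payments (last €10.87); total interest €481.87.
Interest saved = €665.62 − €481.87 = €183.75.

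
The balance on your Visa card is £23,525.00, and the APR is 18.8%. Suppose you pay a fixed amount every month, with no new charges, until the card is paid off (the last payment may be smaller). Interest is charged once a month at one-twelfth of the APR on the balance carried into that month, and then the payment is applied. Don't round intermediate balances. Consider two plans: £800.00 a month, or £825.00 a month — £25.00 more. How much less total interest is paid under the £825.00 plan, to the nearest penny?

£364.08

Monthly rate r = 18.8%/12 = 1.56667% = 0.0156667.
At £800.00/mo: n = ⌈−ln(1 − rB₀/P)/ln(1+r)⌉ = 40 payments (last £578.46); total interest = total paid − £23,525.00 = £8,253.46.
At £825.00/mo: 39 payments (last £64.38); total interest £7,889.38.
Interest saved = £8,253.46 − £7,889.38 = £364.08.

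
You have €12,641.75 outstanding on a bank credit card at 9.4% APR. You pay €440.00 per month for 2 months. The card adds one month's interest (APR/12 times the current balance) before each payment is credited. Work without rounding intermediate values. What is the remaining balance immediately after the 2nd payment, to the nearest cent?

€11,957.13

Monthly rate r = 9.4%/12 = 0.783333% = 0.00783333.
Each month: B ← B·(1+r) − €440.00.
Month 1: interest €99.03; balance after payment €12,300.78.
Month 2: interest €96.36; balance after payment €11,957.13.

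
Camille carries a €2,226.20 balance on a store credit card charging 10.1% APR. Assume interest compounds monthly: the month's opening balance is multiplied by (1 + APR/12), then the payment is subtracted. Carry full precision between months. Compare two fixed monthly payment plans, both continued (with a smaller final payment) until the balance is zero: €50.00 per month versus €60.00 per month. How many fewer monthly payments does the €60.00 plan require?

12 fewer payments

Monthly rate r = 10.1%/12 = 0.841667% = 0.00841667.
At €50.00/mo: n = ⌈−ln(1 − rB₀/P)/ln(1+r)⌉ = 57 payments (last €1.39); total interest = total paid − €2,226.20 = €575.19.
At €60.00/mo: 45 payments (last €40.14); total interest €453.94.
Payments saved = 57 − 45 = 12.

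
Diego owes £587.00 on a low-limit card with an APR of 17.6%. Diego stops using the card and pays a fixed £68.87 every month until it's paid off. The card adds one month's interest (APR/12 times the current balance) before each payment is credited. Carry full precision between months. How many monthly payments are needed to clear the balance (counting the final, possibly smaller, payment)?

10 payments

Monthly rate r = 17.6%/12 = 1.46667% = 0.0146667.
Recurrence: B ← B·(1+r) − £68.87.
Month 1: interest £8.61; balance after payment £526.74.
Month 2: interest £7.73; balance after payment £465.59.
Closed form: n = −ln(1 − rB₀/P)/ln(1+r) = −ln(0.87499)/ln(1.01467) ≈ 9.172, so the balance reaches zero during payment 10.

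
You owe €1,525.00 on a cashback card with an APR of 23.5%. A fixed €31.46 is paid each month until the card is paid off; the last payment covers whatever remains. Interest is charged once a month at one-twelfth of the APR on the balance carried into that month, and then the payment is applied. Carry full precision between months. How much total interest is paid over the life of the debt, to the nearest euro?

Monthly rate r = 23.5%/12 = 1.95833% = 0.0195833.
Payoff takes n = ⌈−ln(1 − rB₀/P)/ln(1+r)⌉ = ⌈153.737⌉ = 154 payments; the last is €23.24.
Total paid = 153·€31.46 + €23.24 = €4,836.62.
Total interest = total paid − principal = €4,836.62 − €1,525.00 = €3,311.62.

€3,312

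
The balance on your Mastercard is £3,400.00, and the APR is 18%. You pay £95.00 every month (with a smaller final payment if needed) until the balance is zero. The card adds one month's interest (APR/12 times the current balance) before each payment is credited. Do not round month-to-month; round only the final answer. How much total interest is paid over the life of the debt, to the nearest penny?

£1,511.30

Monthly rate r = 18%/12 = 1.5% = 0.015.
Payoff takes n = ⌈−ln(1 − rB₀/P)/ln(1+r)⌉ = ⌈51.696⌉ = 52 payments; the last is £66.30.
Total paid = 51·£95.00 + £66.30 = £4,911.30.
Total interest = total paid − principal = £4,911.30 − £3,400.00 = £1,511.30.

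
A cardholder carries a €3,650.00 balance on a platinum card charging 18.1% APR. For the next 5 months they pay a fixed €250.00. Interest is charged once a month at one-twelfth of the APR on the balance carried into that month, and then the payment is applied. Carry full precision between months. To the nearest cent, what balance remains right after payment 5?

Monthly rate r = 18.1%/12 = 1.50833% = 0.0150833.
Each month: B ← B·(1+r) − €250.00.
Month 1: interest €55.05; balance after payment €3,455.05.
Month 2: interest €52.11; balance after payment €3,257.17.
Month 3: interest €49.13; balance after payment €3,056.30.
Month 4: interest €46.10; balance after payment €2,852.40.
Month 5: interest €43.02; balance after payment €2,645.42.

€2,645.42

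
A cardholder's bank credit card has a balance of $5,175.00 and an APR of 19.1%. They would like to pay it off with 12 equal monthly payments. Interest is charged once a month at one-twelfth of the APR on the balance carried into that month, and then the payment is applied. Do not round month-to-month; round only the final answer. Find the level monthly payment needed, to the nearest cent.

Monthly rate r = 19.1%/12 = 1.59167% = 0.0159167.
Level-payment amortization: P = B₀·r / (1 − (1+r)^(−n)) = 5175.00·0.0159167 / (1 − 1.01592^(−12)).
Denominator 1 − (1+r)^(−12) = 0.172623889.
P = 82.3688 / 0.172623889 ≈ 477.16.

$477.16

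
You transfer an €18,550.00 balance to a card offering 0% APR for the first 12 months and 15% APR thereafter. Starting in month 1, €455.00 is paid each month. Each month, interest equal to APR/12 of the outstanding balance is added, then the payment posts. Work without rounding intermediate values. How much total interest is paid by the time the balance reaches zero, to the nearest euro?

Promo months 1–12 at r₀ = 0%/12 = 0; months 13+ at r₁ = 15%/12 = 0.0125.
After month 12 (no interest yet): B = €18,550.00 − 12·€455.00 = €13,090.00.
Then at r₁ with €455.00/mo: n₂ = −ln(1 − r₁·B/P)/ln(1+r₁) ≈ 35.88 → 36 more payments.
Total paid = 47·€455.00 + €399.47 = €21,784.47; interest = €21,784.47 − €18,550.00 = €3,234.47.

€3,234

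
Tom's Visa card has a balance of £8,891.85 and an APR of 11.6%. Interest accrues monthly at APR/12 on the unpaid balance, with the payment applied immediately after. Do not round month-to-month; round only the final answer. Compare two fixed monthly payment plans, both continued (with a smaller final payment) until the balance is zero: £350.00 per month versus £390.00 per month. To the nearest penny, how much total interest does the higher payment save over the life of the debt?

Monthly rate r = 11.6%/12 = 0.966667% = 0.00966667.
At £350.00/mo: n = ⌈−ln(1 − rB₀/P)/ln(1+r)⌉ = 30 payments (last £103.12); total interest = total paid − £8,891.85 = £1,361.27.
At £390.00/mo: 26 payments (last £343.30); total interest £1,201.45.
Interest saved = £1,361.27 − £1,201.45 = £159.82.

£159.82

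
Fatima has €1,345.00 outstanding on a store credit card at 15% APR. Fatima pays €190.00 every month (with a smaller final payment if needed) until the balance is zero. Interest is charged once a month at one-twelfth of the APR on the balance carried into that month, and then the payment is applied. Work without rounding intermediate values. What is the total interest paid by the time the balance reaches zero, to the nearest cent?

€72.35

Monthly rate r = 15%/12 = 1.25% = 0.0125.
Payoff takes n = ⌈−ln(1 − rB₀/P)/ln(1+r)⌉ = ⌈7.458⌉ = 8 payments; the last is €87.35.
Total paid = 7·€190.00 + €87.35 = €1,417.35.
Total interest = total paid − principal = €1,417.35 − €1,345.00 = €72.35.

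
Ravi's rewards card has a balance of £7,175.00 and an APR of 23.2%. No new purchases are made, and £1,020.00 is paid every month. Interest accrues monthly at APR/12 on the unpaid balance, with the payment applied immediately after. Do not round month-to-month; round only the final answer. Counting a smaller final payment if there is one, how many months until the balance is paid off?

8 months

Monthly rate r = 23.2%/12 = 1.93333% = 0.0193333.
Recurrence: B ← B·(1+r) − £1,020.00.
Month 1: interest £138.72; balance after payment £6,293.72.
Month 2: interest £121.68; balance after payment £5,395.40.
Closed form: n = −ln(1 − rB₀/P)/ln(1+r) = −ln(0.864)/ln(1.01933) ≈ 7.634, so the balance reaches zero during payment 8.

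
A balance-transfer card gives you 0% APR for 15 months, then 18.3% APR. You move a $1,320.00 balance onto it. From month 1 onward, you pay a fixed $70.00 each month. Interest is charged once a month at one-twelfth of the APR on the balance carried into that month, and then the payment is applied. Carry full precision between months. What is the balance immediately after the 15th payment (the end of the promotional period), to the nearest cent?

Promo months 1–15 at r₀ = 0%/12 = 0; months 16+ at r₁ = 18.3%/12 = 0.01525.
After month 15 (no interest yet): B = $1,320.00 − 15·$70.00 = $270.00.

$270.00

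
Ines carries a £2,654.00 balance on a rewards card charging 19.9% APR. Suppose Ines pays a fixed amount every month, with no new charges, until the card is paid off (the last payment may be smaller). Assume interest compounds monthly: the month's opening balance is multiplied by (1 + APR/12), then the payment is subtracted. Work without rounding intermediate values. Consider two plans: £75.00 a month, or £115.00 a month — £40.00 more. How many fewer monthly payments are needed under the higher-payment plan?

Monthly rate r = 19.9%/12 = 1.65833% = 0.0165833.
At £75.00/mo: n = ⌈−ln(1 − rB₀/P)/ln(1+r)⌉ = 54 payments (last £55.68); total interest = total paid − £2,654.00 = £1,376.68.
At £115.00/mo: 30 payments (last £38.32); total interest £719.32.
Payments saved = 54 − 30 = 24.

24 fewer payments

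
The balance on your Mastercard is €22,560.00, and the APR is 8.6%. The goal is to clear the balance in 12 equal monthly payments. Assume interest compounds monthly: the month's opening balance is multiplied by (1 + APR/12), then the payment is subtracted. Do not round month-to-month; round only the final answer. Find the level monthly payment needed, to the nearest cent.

€1,968.72

Monthly rate r = 8.6%/12 = 0.716667% = 0.00716667.
Level-payment amortization: P = B₀·r / (1 − (1+r)^(−n)) = 22560.00·0.00716667 / (1 − 1.00717^(−12)).
Denominator 1 − (1+r)^(−12) = 0.0821242975.
P = 161.68 / 0.0821242975 ≈ 1968.72.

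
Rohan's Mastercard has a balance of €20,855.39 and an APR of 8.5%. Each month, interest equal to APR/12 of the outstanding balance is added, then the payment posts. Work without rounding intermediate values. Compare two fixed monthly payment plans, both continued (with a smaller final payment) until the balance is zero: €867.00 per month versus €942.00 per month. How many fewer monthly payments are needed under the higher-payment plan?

Monthly rate r = 8.5%/12 = 0.708333% = 0.00708333.
At €867.00/mo: n = ⌈−ln(1 − rB₀/P)/ln(1+r)⌉ = 27 payments (last €403.49); total interest = total paid − €20,855.39 = €2,090.10.
At €942.00/mo: 25 payments (last €157.36); total interest €1,909.97.
Payments saved = 27 − 25 = 2.

2 fewer payments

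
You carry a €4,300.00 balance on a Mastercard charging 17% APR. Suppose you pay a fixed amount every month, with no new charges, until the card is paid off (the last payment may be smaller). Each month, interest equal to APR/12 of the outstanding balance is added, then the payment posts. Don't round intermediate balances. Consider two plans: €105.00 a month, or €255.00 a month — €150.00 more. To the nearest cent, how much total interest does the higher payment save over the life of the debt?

Monthly rate r = 17%/12 = 1.41667% = 0.0141667.
At €105.00/mo: n = ⌈−ln(1 − rB₀/P)/ln(1+r)⌉ = 62 payments (last €73.12); total interest = total paid − €4,300.00 = €2,178.12.
At €255.00/mo: 20 payments (last €103.72); total interest €648.72.
Interest saved = €2,178.12 − €648.72 = €1,529.40.

€1,529.40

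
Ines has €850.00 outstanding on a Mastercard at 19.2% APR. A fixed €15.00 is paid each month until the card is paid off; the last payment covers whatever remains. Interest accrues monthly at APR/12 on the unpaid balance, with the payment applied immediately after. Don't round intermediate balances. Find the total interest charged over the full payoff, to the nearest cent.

Monthly rate r = 19.2%/12 = 1.6% = 0.016.
Payoff takes n = ⌈−ln(1 − rB₀/P)/ln(1+r)⌉ = ⌈149.406⌉ = 150 payments; the last is €6.12.
Total paid = 149·€15.00 + €6.12 = €2,241.12.
Total interest = total paid − principal = €2,241.12 − €850.00 = €1,391.12.

€1,391.12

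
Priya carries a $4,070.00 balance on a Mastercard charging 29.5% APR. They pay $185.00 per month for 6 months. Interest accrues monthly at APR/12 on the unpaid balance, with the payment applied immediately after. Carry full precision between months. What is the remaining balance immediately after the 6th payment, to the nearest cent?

$3,527.96

Monthly rate r = 29.5%/12 = 2.45833% = 0.0245833.
Each month: B ← B·(1+r) − $185.00.
Month 1: interest $100.05; balance after payment $3,985.05.
Month 2: interest $97.97; balance after payment $3,898.02.
Month 3: interest $95.83; balance after payment $3,808.85.
Month 4: interest $93.63; balance after payment $3,717.48.
Month 5: interest $91.39; balance after payment $3,623.87.
Month 6: interest $89.09; balance after payment $3,527.96.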